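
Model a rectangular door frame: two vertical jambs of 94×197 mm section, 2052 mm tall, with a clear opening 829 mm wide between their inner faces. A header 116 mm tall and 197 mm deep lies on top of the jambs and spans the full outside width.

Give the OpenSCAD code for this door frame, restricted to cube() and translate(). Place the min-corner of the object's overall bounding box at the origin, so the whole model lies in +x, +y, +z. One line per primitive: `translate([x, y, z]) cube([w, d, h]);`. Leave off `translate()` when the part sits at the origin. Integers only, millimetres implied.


cube([94, 197, 2052]);
translate([923, 0, 0]) cube([94, 197, 2052]);
translate([0, 0, 2052]) cube([1017, 197, 116]);


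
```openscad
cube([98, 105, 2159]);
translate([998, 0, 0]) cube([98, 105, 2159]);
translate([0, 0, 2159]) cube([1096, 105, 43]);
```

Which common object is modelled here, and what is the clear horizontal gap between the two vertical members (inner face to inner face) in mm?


A door frame. The clear opening width is 900 mm.

Two 2159 mm tall posts with a header on top — a door frame. The left jamb is 98 mm wide at x = 0; the right jamb starts at x = 998. The clear opening is 998 − 98 = 900 mm.


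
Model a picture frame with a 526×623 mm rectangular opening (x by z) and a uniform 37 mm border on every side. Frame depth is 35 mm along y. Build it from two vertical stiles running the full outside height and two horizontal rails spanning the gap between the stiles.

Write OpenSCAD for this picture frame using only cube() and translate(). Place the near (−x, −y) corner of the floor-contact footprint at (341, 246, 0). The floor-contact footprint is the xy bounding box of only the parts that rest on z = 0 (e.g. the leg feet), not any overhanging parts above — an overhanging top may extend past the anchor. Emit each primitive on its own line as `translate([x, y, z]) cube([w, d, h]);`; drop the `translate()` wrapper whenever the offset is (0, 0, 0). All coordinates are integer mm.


translate([341, 246, 0]) cube([37, 35, 697]);
translate([904, 246, 0]) cube([37, 35, 697]);
translate([378, 246, 0]) cube([526, 35, 37]);
translate([378, 246, 660]) cube([526, 35, 37]);


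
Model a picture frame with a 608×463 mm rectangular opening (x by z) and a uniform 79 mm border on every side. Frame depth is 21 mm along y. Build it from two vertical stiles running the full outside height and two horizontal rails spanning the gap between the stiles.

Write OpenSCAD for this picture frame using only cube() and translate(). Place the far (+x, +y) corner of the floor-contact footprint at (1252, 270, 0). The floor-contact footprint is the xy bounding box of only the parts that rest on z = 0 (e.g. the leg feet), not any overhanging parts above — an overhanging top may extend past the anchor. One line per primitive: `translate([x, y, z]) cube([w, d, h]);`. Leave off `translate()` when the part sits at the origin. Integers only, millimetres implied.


translate([486, 249, 0]) cube([79, 21, 621]);
translate([1173, 249, 0]) cube([79, 21, 621]);
translate([565, 249, 0]) cube([608, 21, 79]);
translate([565, 249, 542]) cube([608, 21, 79]);


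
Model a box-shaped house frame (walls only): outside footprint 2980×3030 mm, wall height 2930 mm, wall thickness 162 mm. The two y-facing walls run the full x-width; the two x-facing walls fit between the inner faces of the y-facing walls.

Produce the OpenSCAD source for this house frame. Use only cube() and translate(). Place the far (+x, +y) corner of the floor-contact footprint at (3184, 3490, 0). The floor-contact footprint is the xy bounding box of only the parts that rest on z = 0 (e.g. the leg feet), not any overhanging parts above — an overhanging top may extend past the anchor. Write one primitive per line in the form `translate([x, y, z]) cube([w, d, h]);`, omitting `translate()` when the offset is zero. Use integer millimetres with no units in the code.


translate([204, 460, 0]) cube([2980, 162, 2930]);
translate([204, 3328, 0]) cube([2980, 162, 2930]);
translate([204, 622, 0]) cube([162, 2706, 2930]);
translate([3022, 622, 0]) cube([162, 2706, 2930]);


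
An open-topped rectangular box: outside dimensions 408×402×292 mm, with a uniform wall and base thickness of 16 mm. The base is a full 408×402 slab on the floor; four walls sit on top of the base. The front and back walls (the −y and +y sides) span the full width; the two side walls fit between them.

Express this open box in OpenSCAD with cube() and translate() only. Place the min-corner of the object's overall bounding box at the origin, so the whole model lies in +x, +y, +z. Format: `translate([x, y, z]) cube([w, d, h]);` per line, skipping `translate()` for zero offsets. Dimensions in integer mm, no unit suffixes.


cube([408, 402, 16]);
translate([0, 0, 16]) cube([408, 16, 276]);
translate([0, 386, 16]) cube([408, 16, 276]);
translate([0, 16, 16]) cube([16, 370, 276]);
translate([392, 16, 16]) cube([16, 370, 276]);


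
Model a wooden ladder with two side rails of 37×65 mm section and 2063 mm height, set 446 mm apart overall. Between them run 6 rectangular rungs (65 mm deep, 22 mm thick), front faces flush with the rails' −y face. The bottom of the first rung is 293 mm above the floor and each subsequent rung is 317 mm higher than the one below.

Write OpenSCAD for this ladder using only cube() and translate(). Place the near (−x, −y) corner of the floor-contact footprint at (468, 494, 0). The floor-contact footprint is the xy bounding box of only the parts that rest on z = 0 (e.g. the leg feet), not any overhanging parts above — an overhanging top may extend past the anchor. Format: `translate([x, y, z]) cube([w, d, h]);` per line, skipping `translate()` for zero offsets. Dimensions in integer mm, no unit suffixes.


translate([468, 494, 0]) cube([37, 65, 2063]);
translate([877, 494, 0]) cube([37, 65, 2063]);
translate([505, 494, 293]) cube([372, 65, 22]);
translate([505, 494, 610]) cube([372, 65, 22]);
translate([505, 494, 927]) cube([372, 65, 22]);
translate([505, 494, 1244]) cube([372, 65, 22]);
translate([505, 494, 1561]) cube([372, 65, 22]);
translate([505, 494, 1878]) cube([372, 65, 22]);


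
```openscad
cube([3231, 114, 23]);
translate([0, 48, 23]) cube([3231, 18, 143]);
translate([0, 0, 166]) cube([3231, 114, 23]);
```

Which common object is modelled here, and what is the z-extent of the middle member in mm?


An I-beam. The web height is 143 mm.

Two wide flanges with a thin centred web — an I-beam. Overall 189 mm minus two 23 mm flanges gives a web of 189 − 2·23 = 143 mm.


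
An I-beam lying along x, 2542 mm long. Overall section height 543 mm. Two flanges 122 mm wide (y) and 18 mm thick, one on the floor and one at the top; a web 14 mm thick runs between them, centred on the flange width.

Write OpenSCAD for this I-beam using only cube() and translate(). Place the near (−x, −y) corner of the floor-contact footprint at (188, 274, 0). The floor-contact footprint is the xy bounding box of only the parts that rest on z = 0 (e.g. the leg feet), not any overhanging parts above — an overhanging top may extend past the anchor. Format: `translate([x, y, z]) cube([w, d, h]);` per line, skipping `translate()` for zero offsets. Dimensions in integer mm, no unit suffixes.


translate([188, 274, 0]) cube([2542, 122, 18]);
translate([188, 328, 18]) cube([2542, 14, 507]);
translate([188, 274, 525]) cube([2542, 122, 18]);


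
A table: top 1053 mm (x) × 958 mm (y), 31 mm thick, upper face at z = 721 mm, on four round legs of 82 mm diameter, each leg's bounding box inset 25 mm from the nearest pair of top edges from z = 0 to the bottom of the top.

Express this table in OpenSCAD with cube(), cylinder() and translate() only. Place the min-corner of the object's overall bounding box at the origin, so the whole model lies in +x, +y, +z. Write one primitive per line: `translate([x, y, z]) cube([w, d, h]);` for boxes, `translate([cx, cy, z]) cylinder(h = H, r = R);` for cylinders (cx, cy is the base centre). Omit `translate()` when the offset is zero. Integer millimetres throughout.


translate([0, 0, 690]) cube([1053, 958, 31]);
translate([66, 66, 0]) cylinder(h = 690, r = 41);
translate([987, 66, 0]) cylinder(h = 690, r = 41);
translate([66, 892, 0]) cylinder(h = 690, r = 41);
translate([987, 892, 0]) cylinder(h = 690, r = 41);


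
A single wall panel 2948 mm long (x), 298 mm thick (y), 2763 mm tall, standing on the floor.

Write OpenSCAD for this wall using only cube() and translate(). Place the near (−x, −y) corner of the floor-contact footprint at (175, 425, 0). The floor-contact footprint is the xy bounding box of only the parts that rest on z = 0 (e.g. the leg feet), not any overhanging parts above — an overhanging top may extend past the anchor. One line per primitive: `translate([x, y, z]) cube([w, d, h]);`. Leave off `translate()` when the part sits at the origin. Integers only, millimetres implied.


translate([175, 425, 0]) cube([2948, 298, 2763]);


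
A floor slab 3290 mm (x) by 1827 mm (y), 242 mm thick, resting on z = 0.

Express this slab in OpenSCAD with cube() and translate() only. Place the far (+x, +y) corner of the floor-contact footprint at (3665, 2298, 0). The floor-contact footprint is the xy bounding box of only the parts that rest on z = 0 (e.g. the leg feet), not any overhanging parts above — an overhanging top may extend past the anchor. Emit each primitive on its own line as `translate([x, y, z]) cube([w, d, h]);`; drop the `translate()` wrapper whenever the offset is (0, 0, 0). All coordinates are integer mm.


translate([375, 471, 0]) cube([3290, 1827, 242]);


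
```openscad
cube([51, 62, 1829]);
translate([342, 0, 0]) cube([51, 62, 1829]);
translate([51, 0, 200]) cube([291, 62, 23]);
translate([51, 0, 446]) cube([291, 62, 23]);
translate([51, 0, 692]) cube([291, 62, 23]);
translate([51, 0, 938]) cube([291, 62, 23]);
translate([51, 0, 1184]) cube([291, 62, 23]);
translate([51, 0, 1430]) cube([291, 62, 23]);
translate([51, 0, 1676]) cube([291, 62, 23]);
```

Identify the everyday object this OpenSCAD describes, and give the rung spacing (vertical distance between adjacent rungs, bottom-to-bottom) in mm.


A ladder. The rung spacing is 246 mm.

Two tall 51×62 posts with 7 short bars between them — a ladder. Adjacent rungs sit at z = 200 and z = 446, so the spacing is 446 − 200 = 246 mm.


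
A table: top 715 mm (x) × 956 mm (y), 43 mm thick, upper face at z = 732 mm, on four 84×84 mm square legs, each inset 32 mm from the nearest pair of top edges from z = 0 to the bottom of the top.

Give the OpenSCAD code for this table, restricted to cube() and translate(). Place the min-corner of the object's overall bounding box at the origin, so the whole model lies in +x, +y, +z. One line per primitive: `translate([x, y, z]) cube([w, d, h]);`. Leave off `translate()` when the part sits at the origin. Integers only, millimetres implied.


translate([0, 0, 689]) cube([715, 956, 43]);
translate([32, 32, 0]) cube([84, 84, 689]);
translate([599, 32, 0]) cube([84, 84, 689]);
translate([32, 840, 0]) cube([84, 84, 689]);
translate([599, 840, 0]) cube([84, 84, 689]);


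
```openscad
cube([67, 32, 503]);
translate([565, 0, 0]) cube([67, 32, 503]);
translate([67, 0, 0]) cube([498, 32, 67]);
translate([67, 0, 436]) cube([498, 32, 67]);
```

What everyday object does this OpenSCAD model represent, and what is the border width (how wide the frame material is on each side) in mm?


A picture frame. The border width is 67 mm.

Four thin pieces enclosing a rectangular opening — a picture frame. The two full-height stiles are 503 mm tall; the top rail sits at z = 436 and is 67 mm tall, so the border above the opening is 503 − 436 = 67 mm, matching the stile x-width.


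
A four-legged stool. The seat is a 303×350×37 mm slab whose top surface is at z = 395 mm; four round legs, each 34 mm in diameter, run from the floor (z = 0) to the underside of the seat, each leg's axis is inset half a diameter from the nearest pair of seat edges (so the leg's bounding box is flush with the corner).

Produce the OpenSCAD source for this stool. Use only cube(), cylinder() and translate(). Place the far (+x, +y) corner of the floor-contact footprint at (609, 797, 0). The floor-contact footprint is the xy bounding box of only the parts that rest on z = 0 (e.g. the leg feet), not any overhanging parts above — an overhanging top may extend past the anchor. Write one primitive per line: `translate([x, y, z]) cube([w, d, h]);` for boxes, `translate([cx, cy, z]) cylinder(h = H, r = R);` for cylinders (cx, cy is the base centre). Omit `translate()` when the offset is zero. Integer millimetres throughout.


// leg_h = 395 - 37 = 358
translate([306, 447, 358]) cube([303, 350, 37]);
translate([323, 464, 0]) cylinder(h = 358, r = 17);
translate([592, 464, 0]) cylinder(h = 358, r = 17);
translate([323, 780, 0]) cylinder(h = 358, r = 17);
translate([592, 780, 0]) cylinder(h = 358, r = 17);


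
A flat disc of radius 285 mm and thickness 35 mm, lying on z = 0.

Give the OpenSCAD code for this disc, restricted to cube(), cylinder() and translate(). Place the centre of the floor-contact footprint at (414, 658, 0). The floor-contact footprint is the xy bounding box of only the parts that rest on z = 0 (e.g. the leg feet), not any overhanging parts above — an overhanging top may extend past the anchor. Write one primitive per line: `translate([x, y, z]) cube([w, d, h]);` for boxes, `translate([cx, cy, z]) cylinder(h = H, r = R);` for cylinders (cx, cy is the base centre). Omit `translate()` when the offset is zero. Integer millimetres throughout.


translate([414, 658, 0]) cylinder(h = 35, r = 285);


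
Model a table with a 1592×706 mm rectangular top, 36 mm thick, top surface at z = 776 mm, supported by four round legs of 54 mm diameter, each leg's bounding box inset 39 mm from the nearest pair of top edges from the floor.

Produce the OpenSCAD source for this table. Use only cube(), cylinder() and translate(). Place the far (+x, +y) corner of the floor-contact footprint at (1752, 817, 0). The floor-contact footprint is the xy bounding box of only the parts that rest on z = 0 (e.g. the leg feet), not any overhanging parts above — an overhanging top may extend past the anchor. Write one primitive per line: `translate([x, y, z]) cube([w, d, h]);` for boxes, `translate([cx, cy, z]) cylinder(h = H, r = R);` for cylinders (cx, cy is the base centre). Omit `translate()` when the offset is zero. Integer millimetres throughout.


translate([199, 150, 740]) cube([1592, 706, 36]);
translate([265, 216, 0]) cylinder(h = 740, r = 27);
translate([1725, 216, 0]) cylinder(h = 740, r = 27);
translate([265, 790, 0]) cylinder(h = 740, r = 27);
translate([1725, 790, 0]) cylinder(h = 740, r = 27);


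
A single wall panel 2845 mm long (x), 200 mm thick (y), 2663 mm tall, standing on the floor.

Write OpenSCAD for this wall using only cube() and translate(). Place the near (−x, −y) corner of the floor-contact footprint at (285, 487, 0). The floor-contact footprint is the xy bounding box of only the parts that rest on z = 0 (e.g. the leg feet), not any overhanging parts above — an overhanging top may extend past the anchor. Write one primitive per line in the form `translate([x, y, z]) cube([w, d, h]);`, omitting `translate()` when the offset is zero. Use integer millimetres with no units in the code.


translate([285, 487, 0]) cube([2845, 200, 2663]);


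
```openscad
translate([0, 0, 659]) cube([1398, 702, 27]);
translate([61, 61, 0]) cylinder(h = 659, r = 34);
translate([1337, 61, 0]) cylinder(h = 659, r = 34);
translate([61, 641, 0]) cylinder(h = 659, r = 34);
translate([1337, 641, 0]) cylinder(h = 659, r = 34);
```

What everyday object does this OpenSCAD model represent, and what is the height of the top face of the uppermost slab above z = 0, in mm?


A table. The table height is 686 mm.

A 1398×702×27 slab sits at z = 659 on four Ø68 mm round legs — a table. The top surface is at 659 + 27 = 686 mm.


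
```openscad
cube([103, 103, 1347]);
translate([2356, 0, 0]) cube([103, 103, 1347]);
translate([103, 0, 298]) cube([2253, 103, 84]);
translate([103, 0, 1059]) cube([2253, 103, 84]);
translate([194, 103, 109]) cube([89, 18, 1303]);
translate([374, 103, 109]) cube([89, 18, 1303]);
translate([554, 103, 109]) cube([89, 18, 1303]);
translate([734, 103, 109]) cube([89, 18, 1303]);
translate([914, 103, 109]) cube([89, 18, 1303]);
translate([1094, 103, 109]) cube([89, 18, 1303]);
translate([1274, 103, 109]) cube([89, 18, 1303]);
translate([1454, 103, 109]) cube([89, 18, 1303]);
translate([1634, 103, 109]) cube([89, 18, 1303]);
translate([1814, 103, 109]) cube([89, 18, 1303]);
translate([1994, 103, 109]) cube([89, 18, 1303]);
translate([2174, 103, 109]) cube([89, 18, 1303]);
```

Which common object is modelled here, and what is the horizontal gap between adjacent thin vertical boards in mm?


A fence section. The picket gap is 91 mm.

Two posts, two rails, 12 pickets — a fence section. Span 2253 mm holds 12 pickets of 89 mm with 13 equal gaps: ⌊(2253 − 12·89) / 13⌋ = 91 mm.


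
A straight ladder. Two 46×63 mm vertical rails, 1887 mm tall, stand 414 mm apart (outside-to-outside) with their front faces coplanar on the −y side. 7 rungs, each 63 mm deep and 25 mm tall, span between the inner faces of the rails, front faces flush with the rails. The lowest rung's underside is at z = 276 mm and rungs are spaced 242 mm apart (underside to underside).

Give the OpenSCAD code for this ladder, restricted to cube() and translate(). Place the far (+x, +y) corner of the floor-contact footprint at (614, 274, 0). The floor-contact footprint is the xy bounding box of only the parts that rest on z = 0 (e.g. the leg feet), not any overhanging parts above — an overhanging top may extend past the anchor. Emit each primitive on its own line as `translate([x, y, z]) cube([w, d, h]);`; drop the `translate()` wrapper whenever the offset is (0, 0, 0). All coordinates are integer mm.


// rung span = 414 - 2*46 = 322
// rung[k] z = 276 + k*242
translate([200, 211, 0]) cube([46, 63, 1887]);
translate([568, 211, 0]) cube([46, 63, 1887]);
translate([246, 211, 276]) cube([322, 63, 25]);
translate([246, 211, 518]) cube([322, 63, 25]);
translate([246, 211, 760]) cube([322, 63, 25]);
translate([246, 211, 1002]) cube([322, 63, 25]);
translate([246, 211, 1244]) cube([322, 63, 25]);
translate([246, 211, 1486]) cube([322, 63, 25]);
translate([246, 211, 1728]) cube([322, 63, 25]);


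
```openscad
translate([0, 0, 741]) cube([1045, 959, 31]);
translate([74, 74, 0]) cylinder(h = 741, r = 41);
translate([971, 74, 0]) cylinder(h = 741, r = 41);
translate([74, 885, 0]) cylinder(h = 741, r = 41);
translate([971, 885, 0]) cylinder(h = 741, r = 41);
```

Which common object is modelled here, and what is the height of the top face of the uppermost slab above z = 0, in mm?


A table. The table height is 772 mm.

A 1045×959×31 slab sits at z = 741 on four Ø82 mm round legs — a table. The top surface is at 741 + 31 = 772 mm.


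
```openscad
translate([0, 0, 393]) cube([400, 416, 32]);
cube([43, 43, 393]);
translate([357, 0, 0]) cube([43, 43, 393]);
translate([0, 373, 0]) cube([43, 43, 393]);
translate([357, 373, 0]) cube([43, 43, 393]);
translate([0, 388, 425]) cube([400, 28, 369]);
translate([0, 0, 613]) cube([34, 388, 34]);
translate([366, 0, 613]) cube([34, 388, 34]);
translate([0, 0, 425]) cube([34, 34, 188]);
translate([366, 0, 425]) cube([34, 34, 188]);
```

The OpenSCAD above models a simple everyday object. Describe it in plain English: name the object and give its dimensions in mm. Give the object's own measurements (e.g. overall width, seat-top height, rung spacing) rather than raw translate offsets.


A chair. The seat is a 400×416×32 mm slab with its top at z = 425 mm, on four 43×43 mm corner legs (flush with the seat edges, standing on z = 0). A flat backrest 28 mm thick, 369 mm tall, spans the full seat width and rises from the seat top along its +y edge, rear face flush with the rear of the seat. Two armrests of 34×34 mm section run along each side from the seat's front edge to the front of the backrest, top faces 222 mm above the seat top and outer faces flush with the seat's x-edges; a 34×34 mm post under the front of each armrest stands on the seat at the front corner.


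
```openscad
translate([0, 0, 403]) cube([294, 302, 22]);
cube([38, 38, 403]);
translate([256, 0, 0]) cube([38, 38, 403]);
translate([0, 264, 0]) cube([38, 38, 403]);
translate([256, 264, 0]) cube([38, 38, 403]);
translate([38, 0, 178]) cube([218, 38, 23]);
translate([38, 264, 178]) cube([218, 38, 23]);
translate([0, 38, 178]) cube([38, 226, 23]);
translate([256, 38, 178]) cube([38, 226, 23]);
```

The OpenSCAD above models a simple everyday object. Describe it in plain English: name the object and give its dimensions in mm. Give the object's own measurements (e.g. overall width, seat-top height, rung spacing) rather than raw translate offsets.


A simple wooden stool: a rectangular seat 294 mm (x) by 302 mm (y), 22 mm thick, top face at z = 425 mm, on four square legs, each 38×38 mm in cross-section. The legs rest on z = 0, each flush with a corner of the seat. Four stretchers, 38 mm wide and 23 mm tall, connect adjacent legs with their undersides at z = 178 mm, each running between the inner faces of the legs it joins and aligned with the legs' outer faces on the other axis.


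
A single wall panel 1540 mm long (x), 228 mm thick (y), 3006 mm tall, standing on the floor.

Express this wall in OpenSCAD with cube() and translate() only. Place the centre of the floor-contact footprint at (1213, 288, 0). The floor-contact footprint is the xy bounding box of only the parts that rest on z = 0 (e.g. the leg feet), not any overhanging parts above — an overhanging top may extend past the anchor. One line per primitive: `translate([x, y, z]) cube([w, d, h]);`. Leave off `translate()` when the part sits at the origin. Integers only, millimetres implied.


translate([443, 174, 0]) cube([1540, 228, 3006]);


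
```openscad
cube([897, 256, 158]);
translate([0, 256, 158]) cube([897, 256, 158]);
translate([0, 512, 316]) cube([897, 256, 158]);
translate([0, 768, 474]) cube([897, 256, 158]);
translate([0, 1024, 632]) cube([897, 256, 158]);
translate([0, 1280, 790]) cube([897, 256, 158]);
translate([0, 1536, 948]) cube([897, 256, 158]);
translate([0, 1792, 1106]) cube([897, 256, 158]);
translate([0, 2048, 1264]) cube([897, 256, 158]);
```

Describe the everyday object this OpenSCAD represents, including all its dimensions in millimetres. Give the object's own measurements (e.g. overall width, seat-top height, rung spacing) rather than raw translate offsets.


A straight staircase of 9 solid steps. Each step is 897 mm wide (x), 256 mm deep (y, the going) and 158 mm tall (the rise). The first step rests on the floor; each subsequent step sits one going further in +y and one rise higher in +z, directly behind and above the previous step with no overlap.


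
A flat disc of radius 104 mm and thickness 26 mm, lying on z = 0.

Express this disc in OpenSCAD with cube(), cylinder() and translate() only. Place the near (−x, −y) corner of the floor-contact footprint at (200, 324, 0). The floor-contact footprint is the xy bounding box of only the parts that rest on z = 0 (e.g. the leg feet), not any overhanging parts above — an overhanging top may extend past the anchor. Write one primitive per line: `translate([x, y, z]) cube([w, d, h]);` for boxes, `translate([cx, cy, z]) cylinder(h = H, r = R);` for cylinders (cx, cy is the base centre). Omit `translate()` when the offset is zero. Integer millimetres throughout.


translate([304, 428, 0]) cylinder(h = 26, r = 104);


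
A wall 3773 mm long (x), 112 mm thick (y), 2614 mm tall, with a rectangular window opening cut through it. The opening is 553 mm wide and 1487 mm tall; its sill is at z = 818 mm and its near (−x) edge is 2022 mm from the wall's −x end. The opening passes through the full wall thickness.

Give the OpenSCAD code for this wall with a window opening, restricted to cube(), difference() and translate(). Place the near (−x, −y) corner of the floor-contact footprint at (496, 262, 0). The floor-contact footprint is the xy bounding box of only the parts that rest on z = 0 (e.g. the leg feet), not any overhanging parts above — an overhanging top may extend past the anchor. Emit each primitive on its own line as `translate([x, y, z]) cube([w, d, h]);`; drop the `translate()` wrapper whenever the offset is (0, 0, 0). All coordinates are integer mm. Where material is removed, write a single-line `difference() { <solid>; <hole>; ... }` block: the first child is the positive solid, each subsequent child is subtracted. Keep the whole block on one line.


difference() { translate([496, 262, 0]) cube([3773, 112, 2614]); translate([2518, 262, 818]) cube([553, 112, 1487]); }


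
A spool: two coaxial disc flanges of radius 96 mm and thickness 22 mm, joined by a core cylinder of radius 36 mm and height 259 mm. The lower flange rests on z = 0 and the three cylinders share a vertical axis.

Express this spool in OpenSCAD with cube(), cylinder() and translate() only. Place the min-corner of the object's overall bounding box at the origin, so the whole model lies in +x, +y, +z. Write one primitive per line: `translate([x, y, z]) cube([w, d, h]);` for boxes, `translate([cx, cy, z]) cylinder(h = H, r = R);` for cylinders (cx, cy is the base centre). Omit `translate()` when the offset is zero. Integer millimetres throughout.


translate([96, 96, 0]) cylinder(h = 22, r = 96);
translate([96, 96, 22]) cylinder(h = 259, r = 36);
translate([96, 96, 281]) cylinder(h = 22, r = 96);


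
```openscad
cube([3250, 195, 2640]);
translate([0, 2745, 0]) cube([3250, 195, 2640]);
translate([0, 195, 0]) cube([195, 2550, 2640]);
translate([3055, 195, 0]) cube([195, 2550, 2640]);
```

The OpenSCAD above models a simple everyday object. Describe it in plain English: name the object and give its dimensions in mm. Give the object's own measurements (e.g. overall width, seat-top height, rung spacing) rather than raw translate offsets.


The wall frame of a small rectangular building: four walls, each 2640 mm tall and 195 mm thick, enclosing a footprint 3250 mm (x) by 2940 mm (y) outside-to-outside, with no floor or roof. The front and back walls (the −y and +y sides) span the full width; the two side walls fit between them.


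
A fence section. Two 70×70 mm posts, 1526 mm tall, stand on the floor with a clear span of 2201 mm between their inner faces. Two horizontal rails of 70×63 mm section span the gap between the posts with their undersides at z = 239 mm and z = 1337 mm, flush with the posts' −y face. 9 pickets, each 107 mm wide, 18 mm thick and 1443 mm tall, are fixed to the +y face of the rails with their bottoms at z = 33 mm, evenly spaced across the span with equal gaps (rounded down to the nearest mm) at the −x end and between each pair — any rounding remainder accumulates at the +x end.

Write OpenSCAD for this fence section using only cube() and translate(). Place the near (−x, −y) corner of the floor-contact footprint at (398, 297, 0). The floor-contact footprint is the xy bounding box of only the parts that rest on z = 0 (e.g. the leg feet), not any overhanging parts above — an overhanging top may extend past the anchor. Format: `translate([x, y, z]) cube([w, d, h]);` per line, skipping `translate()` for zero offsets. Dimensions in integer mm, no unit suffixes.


translate([398, 297, 0]) cube([70, 70, 1526]);
translate([2669, 297, 0]) cube([70, 70, 1526]);
translate([468, 297, 239]) cube([2201, 70, 63]);
translate([468, 297, 1337]) cube([2201, 70, 63]);
translate([591, 367, 33]) cube([107, 18, 1443]);
translate([821, 367, 33]) cube([107, 18, 1443]);
translate([1051, 367, 33]) cube([107, 18, 1443]);
translate([1281, 367, 33]) cube([107, 18, 1443]);
translate([1511, 367, 33]) cube([107, 18, 1443]);
translate([1741, 367, 33]) cube([107, 18, 1443]);
translate([1971, 367, 33]) cube([107, 18, 1443]);
translate([2201, 367, 33]) cube([107, 18, 1443]);
translate([2431, 367, 33]) cube([107, 18, 1443]);


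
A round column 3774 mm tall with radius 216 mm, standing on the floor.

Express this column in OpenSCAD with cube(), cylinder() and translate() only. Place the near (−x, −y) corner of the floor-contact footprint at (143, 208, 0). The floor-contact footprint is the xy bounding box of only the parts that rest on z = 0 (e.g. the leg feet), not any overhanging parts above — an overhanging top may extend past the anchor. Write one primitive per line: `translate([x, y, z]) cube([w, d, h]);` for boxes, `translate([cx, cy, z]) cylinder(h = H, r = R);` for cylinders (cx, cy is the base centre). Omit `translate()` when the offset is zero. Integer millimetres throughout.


translate([359, 424, 0]) cylinder(h = 3774, r = 216);


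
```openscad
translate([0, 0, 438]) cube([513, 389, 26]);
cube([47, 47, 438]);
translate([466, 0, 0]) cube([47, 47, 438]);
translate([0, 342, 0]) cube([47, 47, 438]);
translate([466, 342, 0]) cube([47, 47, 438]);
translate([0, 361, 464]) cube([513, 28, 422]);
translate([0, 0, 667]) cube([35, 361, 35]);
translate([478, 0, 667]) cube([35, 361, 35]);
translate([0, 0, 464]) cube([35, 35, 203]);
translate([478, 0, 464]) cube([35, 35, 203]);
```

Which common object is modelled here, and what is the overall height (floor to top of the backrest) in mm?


A chair. The overall height is 886 mm.

A slab on four corner posts with a tall panel at the back — a chair. The seat slab sits at z = 438 with thickness 26, and the 422 mm backrest starts at the seat top, so the overall height is 438 + 26 + 422 = 886 mm.


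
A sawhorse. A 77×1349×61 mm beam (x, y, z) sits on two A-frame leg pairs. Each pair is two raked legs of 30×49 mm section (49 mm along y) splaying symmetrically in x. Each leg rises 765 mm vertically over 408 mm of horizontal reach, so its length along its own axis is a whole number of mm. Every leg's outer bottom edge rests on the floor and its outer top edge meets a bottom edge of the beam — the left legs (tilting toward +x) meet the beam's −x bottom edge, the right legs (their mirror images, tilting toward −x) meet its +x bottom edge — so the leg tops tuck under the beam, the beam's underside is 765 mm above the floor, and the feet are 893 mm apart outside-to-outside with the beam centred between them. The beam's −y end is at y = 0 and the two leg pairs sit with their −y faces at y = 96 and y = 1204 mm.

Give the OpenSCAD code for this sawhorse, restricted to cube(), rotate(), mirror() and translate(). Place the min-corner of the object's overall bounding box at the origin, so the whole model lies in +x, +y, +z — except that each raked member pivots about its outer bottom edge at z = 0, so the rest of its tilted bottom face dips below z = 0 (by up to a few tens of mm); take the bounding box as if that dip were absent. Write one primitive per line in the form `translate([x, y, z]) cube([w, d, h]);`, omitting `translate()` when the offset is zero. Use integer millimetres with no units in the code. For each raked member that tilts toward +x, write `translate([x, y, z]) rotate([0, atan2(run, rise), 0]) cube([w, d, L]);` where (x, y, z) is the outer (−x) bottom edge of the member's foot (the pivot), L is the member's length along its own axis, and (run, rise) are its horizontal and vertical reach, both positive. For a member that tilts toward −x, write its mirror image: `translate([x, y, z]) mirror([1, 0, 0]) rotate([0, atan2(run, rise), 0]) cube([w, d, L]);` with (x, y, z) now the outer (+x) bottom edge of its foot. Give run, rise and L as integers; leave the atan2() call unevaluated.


// leg length = √(408² + 765²) = 867
// right-leg outer foot x = 2·408 + 77 = 893
// beam min-corner = (408, 0, 765)
translate([408, 0, 765]) cube([77, 1349, 61]);
translate([0, 96, 0]) rotate([0, atan2(408, 765), 0]) cube([30, 49, 867]);
translate([893, 96, 0]) mirror([1, 0, 0]) rotate([0, atan2(408, 765), 0]) cube([30, 49, 867]);
translate([0, 1204, 0]) rotate([0, atan2(408, 765), 0]) cube([30, 49, 867]);
translate([893, 1204, 0]) mirror([1, 0, 0]) rotate([0, atan2(408, 765), 0]) cube([30, 49, 867]);


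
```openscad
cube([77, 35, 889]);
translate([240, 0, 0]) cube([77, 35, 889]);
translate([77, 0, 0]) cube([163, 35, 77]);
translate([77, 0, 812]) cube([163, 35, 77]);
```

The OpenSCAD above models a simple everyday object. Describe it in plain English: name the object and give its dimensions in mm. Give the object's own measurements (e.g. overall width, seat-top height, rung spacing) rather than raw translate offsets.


A rectangular picture frame lying in the x–z plane (depth along y). The opening is 163 mm wide (x) by 735 mm tall (z), surrounded by a border 77 mm wide on all four sides. The frame is 35 mm deep and is made of two full-height vertical stiles with two horizontal rails fitted between them.


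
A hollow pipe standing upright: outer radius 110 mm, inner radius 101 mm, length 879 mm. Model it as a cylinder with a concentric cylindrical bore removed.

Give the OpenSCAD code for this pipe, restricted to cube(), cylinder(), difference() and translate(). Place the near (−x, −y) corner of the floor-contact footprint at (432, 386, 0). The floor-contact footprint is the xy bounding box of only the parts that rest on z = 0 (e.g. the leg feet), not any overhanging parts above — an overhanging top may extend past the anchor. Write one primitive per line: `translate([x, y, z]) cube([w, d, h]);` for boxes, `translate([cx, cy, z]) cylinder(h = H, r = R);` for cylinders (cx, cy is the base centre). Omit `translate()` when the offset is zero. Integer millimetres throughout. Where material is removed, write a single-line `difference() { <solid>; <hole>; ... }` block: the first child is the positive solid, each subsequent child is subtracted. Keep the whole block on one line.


difference() { translate([542, 496, 0]) cylinder(h = 879, r = 110); translate([542, 496, 0]) cylinder(h = 879, r = 101); }


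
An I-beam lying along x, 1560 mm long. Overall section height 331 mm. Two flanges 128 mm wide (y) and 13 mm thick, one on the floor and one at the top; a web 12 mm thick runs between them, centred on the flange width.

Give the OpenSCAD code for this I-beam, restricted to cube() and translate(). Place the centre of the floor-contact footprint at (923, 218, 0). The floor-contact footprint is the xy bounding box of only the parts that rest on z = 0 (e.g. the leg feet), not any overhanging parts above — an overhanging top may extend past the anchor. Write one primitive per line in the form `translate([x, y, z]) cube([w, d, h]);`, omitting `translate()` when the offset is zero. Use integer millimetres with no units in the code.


translate([143, 154, 0]) cube([1560, 128, 13]);
translate([143, 212, 13]) cube([1560, 12, 305]);
translate([143, 154, 318]) cube([1560, 128, 13]);


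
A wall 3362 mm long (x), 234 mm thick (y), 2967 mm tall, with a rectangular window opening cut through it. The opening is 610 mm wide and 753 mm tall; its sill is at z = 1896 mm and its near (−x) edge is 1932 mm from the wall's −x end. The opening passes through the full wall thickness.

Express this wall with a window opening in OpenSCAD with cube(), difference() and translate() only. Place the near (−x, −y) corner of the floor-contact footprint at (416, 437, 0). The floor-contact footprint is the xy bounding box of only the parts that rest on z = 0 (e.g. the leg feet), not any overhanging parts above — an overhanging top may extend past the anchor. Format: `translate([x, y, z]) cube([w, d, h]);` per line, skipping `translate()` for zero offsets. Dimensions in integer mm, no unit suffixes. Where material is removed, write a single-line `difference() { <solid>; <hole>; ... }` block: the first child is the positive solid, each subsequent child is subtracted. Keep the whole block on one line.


difference() { translate([416, 437, 0]) cube([3362, 234, 2967]); translate([2348, 437, 1896]) cube([610, 234, 753]); }


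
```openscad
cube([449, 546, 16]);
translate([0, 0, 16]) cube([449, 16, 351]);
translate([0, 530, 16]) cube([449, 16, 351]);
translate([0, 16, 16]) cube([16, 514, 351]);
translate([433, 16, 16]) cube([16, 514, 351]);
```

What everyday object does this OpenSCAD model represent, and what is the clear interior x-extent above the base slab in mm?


An open box. The internal width is 417 mm.

A 449×546 base slab with four walls standing on it — an open box. The base is 449 mm wide and the walls are 16 mm thick, so the internal width is 449 − 2 × 16 = 417 mm.


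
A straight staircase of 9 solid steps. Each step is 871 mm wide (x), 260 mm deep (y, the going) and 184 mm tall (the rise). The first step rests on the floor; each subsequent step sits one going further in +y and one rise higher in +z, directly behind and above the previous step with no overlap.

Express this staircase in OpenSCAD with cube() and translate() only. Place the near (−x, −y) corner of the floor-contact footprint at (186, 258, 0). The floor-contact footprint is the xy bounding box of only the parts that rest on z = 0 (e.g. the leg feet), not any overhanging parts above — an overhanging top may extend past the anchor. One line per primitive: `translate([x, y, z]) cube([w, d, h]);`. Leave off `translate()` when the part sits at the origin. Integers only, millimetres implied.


translate([186, 258, 0]) cube([871, 260, 184]);
translate([186, 518, 184]) cube([871, 260, 184]);
translate([186, 778, 368]) cube([871, 260, 184]);
translate([186, 1038, 552]) cube([871, 260, 184]);
translate([186, 1298, 736]) cube([871, 260, 184]);
translate([186, 1558, 920]) cube([871, 260, 184]);
translate([186, 1818, 1104]) cube([871, 260, 184]);
translate([186, 2078, 1288]) cube([871, 260, 184]);
translate([186, 2338, 1472]) cube([871, 260, 184]);


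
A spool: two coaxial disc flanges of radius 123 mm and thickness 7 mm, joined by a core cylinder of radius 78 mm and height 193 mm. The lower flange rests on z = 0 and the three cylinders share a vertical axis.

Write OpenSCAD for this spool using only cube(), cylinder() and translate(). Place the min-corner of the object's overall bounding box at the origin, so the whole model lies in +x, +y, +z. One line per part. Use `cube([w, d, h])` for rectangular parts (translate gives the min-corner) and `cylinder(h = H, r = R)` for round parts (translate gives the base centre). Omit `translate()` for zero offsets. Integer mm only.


translate([123, 123, 0]) cylinder(h = 7, r = 123);
translate([123, 123, 7]) cylinder(h = 193, r = 78);
translate([123, 123, 200]) cylinder(h = 7, r = 123);


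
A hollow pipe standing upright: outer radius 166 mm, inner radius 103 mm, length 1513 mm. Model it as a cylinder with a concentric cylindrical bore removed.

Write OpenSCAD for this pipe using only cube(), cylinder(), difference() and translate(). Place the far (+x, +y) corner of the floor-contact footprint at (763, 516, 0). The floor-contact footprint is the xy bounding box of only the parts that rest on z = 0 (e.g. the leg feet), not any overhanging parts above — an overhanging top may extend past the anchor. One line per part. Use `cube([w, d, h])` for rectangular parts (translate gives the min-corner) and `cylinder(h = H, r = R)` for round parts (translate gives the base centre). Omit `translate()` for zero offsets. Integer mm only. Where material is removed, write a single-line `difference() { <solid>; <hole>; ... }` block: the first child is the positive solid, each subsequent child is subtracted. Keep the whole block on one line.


difference() { translate([597, 350, 0]) cylinder(h = 1513, r = 166); translate([597, 350, 0]) cylinder(h = 1513, r = 103); }


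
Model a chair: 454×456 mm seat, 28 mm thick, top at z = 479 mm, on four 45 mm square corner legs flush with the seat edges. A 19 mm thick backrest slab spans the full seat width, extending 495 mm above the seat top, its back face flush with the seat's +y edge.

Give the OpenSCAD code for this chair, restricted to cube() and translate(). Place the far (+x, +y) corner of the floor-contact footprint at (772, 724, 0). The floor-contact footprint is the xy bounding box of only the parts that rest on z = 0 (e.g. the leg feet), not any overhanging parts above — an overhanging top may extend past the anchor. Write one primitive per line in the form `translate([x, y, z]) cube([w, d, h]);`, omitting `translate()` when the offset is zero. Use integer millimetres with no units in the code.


translate([318, 268, 451]) cube([454, 456, 28]);
translate([318, 268, 0]) cube([45, 45, 451]);
translate([727, 268, 0]) cube([45, 45, 451]);
translate([318, 679, 0]) cube([45, 45, 451]);
translate([727, 679, 0]) cube([45, 45, 451]);
translate([318, 705, 479]) cube([454, 19, 495]);
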